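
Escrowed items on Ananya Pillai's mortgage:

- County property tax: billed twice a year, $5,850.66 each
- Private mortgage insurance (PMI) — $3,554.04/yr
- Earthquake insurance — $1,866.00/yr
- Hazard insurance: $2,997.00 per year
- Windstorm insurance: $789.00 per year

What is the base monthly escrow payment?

County property tax = $5,850.66 × 2 = $11,701.32/yr
Private mortgage insurance (PMI) = $3,554.04/yr
Earthquake insurance = $1,866.00/yr
Hazard insurance = $2,997.00/yr
Windstorm insurance = $789.00/yr
Yearly total = $11,701.32 + $3,554.04 + $1,866.00 + $2,997.00 + $789.00 = $20,907.36
Per month = $20,907.36 ÷ 12 = $1,742.28

$1,742.28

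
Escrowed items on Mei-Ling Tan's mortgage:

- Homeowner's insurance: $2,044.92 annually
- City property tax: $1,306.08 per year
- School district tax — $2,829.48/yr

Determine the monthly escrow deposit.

$515.04

Homeowner's insurance = $2,044.92/yr
City property tax = $1,306.08/yr
School district tax = $2,829.48/yr
Total annual escrow = $6,180.48
Monthly = $6,180.48 ÷ 12 = $515.04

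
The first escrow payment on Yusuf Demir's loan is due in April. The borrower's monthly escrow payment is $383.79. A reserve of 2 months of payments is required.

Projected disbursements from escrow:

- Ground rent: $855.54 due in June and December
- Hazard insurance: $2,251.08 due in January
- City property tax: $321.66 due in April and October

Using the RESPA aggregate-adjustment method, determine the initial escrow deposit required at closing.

Cushion = 2 × $383.79 = $767.58
Trial balance (start $0, +$383.79 each month, − disbursements):
  Apr: +$383.79 − $321.66 → $62.13
  May: +$383.79 → $445.92
  Jun: +$383.79 − $855.54 → -$25.83
  Jul: +$383.79 → $357.96
  Aug: +$383.79 → $741.75
  Sep: +$383.79 → $1,125.54
  Oct: +$383.79 − $321.66 → $1,187.67
  Nov: +$383.79 → $1,571.46
  Dec: +$383.79 − $855.54 → $1,099.71
  Jan: +$383.79 − $2,251.08 → -$767.58
  Feb: +$383.79 → -$383.79
  Mar: +$383.79 → $0.00
Lowest trial balance = -$767.58 (Jan)
Initial deposit = cushion − low point = $767.58 − (-$767.58) = $1,535.16

$1,535.16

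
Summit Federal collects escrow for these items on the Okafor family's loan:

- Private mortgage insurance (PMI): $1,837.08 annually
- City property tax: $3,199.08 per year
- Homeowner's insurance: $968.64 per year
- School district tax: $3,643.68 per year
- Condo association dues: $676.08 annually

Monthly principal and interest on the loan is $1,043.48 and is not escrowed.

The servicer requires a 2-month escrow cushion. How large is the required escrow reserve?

$1,720.76

Private mortgage insurance (PMI) — $1,837.08 annually
City property tax — $3,199.08 annually
Homeowner's insurance — $968.64 annually
School district tax — $3,643.68 annually
Condo association dues — $676.08 annually
Annual escrow total = $10,324.56
Monthly escrow = $10,324.56 ÷ 12 = $860.38
Reserve = 2 × $860.38 = $1,720.76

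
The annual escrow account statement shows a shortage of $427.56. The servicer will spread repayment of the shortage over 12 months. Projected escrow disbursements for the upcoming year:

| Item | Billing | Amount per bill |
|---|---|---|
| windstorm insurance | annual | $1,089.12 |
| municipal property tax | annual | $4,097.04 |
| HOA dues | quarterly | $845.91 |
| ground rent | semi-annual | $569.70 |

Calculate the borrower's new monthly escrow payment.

Windstorm insurance = $1,089.12 annually
Municipal property tax = $4,097.04 annually
HOA dues = $845.91 × 4 = $3,383.64 annually
Ground rent = $569.70 × 2 = $1,139.40 annually
Total annual escrow = $9,709.20
Base monthly escrow = $9,709.20 / 12 = $809.10
Shortage per month = $427.56 / 12 = $35.63
New monthly escrow = $809.10 + $35.63 = $844.73

$844.73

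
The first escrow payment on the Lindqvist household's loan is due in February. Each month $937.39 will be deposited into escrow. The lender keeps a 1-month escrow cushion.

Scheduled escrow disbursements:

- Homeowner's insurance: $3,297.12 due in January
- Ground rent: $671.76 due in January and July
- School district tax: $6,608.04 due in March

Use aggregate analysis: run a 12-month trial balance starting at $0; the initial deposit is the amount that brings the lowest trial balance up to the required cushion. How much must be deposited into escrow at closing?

Cushion = 1 × $937.39 = $937.39
Trial balance (start $0, +$937.39 each month, − disbursements):
  Feb: +$937.39 → $937.39
  Mar: +$937.39 − $6,608.04 → -$4,733.26
  Apr: +$937.39 → -$3,795.87
  May: +$937.39 → -$2,858.48
  Jun: +$937.39 → -$1,921.09
  Jul: +$937.39 − $671.76 → -$1,655.46
  Aug: +$937.39 → -$718.07
  Sep: +$937.39 → $219.32
  Oct: +$937.39 → $1,156.71
  Nov: +$937.39 → $2,094.10
  Dec: +$937.39 → $3,031.49
  Jan: +$937.39 − $3,968.88 → $0.00
Lowest trial balance = -$4,733.26 (Mar)
Initial deposit = cushion − low point = $937.39 − (-$4,733.26) = $5,670.65

$5,670.65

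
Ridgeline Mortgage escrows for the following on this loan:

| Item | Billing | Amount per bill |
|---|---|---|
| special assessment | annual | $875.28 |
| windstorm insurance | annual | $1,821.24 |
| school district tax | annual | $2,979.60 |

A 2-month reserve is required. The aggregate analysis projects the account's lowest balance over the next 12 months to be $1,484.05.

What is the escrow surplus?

$538.03

Special assessment — $875.28 per year
Windstorm insurance — $1,821.24 per year
School district tax — $2,979.60 per year
Total annual escrow = $875.28 + $1,821.24 + $2,979.60 = $5,676.12
Base monthly escrow = $5,676.12 ÷ 12 = $473.01
Required reserve = 2 × $473.01 = $946.02
Surplus = $1,484.05 − $946.02 = $538.03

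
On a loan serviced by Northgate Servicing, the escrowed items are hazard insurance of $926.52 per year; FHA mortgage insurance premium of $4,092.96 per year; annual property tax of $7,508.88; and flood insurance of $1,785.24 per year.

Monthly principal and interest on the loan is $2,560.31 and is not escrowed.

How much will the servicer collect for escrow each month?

Hazard insurance: $926.52 annually
FHA mortgage insurance premium: $4,092.96 annually
Property tax: $7,508.88 annually
Flood insurance: $1,785.24 annually
Yearly total = $14,313.60
Monthly escrow = $14,313.60 ÷ 12 = $1,192.80

$1,192.80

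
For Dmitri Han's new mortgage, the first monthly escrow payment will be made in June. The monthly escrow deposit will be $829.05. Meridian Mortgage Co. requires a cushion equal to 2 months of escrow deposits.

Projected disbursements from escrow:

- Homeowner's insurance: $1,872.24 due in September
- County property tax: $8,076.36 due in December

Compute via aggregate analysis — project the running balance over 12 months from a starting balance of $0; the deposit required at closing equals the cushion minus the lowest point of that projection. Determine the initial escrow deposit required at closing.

$5,803.35

Cushion = 2 × $829.05 = $1,658.10
Trial balance (start $0, +$829.05 each month, − disbursements):
  Jun: +$829.05 → $829.05
  Jul: +$829.05 → $1,658.10
  Aug: +$829.05 → $2,487.15
  Sep: +$829.05 − $1,872.24 → $1,443.96
  Oct: +$829.05 → $2,273.01
  Nov: +$829.05 → $3,102.06
  Dec: +$829.05 − $8,076.36 → -$4,145.25
  Jan: +$829.05 → -$3,316.20
  Feb: +$829.05 → -$2,487.15
  Mar: +$829.05 → -$1,658.10
  Apr: +$829.05 → -$829.05
  May: +$829.05 → $0.00
Lowest trial balance = -$4,145.25 (Dec)
Initial deposit = cushion − low point = $1,658.10 − (-$4,145.25) = $5,803.35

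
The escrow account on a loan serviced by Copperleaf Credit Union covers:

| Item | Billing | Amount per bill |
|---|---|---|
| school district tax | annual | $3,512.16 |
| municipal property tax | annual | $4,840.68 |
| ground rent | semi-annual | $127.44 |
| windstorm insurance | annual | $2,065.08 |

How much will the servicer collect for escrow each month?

School district tax = $3,512.16/yr
Municipal property tax = $4,840.68/yr
Ground rent = $127.44 × 2 = $254.88/yr
Windstorm insurance = $2,065.08/yr
Annual escrow total = $3,512.16 + $4,840.68 + $254.88 + $2,065.08 = $10,672.80
Per month = $10,672.80 ÷ 12 = $889.40

$889.40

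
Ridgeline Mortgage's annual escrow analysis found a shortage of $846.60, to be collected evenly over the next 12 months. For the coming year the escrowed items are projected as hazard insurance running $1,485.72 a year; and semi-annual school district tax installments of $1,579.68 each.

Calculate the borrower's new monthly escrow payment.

Hazard insurance — $1,485.72 per year
School district tax — $1,579.68 × 2 = $3,159.36 per year
Yearly total = $1,485.72 + $3,159.36 = $4,645.08
Per month = $4,645.08 ÷ 12 = $387.09
Monthly shortage recovery: $846.60 ÷ 12 = $70.55
Adjusted monthly = $387.09 + $70.55 = $457.64

$457.64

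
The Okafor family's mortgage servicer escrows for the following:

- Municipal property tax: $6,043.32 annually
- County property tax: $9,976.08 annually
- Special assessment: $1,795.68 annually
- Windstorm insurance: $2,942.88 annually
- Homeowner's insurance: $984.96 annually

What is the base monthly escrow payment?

Municipal property tax: $6,043.32 per year
County property tax: $9,976.08 per year
Special assessment: $1,795.68 per year
Windstorm insurance: $2,942.88 per year
Homeowner's insurance: $984.96 per year
Annual escrow total = $6,043.32 + $9,976.08 + $1,795.68 + $2,942.88 + $984.96 = $21,742.92
Monthly = $21,742.92 ÷ 12 = $1,811.91

$1,811.91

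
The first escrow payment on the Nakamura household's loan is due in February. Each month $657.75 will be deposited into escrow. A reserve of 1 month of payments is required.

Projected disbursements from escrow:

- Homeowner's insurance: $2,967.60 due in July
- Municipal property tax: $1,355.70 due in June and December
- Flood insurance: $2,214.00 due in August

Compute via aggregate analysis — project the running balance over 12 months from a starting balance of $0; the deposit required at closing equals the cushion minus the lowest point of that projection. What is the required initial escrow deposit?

Cushion = 1 × $657.75 = $657.75
Trial balance (start $0, +$657.75 each month, − disbursements):
  Feb: +$657.75 → $657.75
  Mar: +$657.75 → $1,315.50
  Apr: +$657.75 → $1,973.25
  May: +$657.75 → $2,631.00
  Jun: +$657.75 − $1,355.70 → $1,933.05
  Jul: +$657.75 − $2,967.60 → -$376.80
  Aug: +$657.75 − $2,214.00 → -$1,933.05
  Sep: +$657.75 → -$1,275.30
  Oct: +$657.75 → -$617.55
  Nov: +$657.75 → $40.20
  Dec: +$657.75 − $1,355.70 → -$657.75
  Jan: +$657.75 → $0.00
Lowest trial balance = -$1,933.05 (Aug)
Initial deposit = cushion − low point = $657.75 − (-$1,933.05) = $2,590.80

$2,590.80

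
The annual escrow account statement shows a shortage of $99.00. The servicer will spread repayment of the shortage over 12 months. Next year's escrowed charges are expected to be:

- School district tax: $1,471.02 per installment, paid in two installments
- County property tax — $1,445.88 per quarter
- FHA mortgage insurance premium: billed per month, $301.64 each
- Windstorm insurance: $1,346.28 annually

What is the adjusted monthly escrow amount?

$1,149.21

School district tax — $1,471.02 × 2 = $2,942.04 annually
County property tax — $1,445.88 × 4 = $5,783.52 annually
FHA mortgage insurance premium — $301.64 × 12 = $3,619.68 annually
Windstorm insurance — $1,346.28 annually
Yearly total = $2,942.04 + $5,783.52 + $3,619.68 + $1,346.28 = $13,691.52
Base monthly escrow = $13,691.52 / 12 = $1,140.96
Shortage per month = $99.00 / 12 = $8.25
Adjusted monthly = $1,140.96 + $8.25 = $1,149.21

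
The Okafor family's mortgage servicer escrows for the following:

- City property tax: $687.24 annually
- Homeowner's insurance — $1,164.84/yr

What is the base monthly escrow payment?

City property tax — $687.24/yr
Homeowner's insurance — $1,164.84/yr
Combined annual = $1,852.08
Base monthly escrow = $1,852.08 / 12 = $154.34

$154.34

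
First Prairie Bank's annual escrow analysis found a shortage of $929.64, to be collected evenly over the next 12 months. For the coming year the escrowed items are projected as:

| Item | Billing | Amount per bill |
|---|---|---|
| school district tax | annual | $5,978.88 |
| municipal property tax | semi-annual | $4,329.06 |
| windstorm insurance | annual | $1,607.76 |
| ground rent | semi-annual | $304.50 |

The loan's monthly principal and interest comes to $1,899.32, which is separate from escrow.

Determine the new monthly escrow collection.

$1,481.95

School district tax — $5,978.88
Municipal property tax — $4,329.06 × 2 = $8,658.12
Windstorm insurance — $1,607.76
Ground rent — $304.50 × 2 = $609.00
Annual escrow total = $5,978.88 + $8,658.12 + $1,607.76 + $609.00 = $16,853.76
Monthly escrow = $16,853.76 / 12 = $1,404.48
Shortage spread = $929.64 / 12 = $77.47/mo
New monthly escrow = $1,404.48 + $77.47 = $1,481.95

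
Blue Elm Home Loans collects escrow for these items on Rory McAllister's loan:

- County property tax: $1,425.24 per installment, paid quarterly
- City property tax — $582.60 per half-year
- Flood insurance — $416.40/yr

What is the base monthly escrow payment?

County property tax — $1,425.24 × 4 = $5,700.96 per year
City property tax — $582.60 × 2 = $1,165.20 per year
Flood insurance — $416.40 per year
Yearly total = $5,700.96 + $1,165.20 + $416.40 = $7,282.56
Monthly escrow = $7,282.56 / 12 = $606.88

$606.88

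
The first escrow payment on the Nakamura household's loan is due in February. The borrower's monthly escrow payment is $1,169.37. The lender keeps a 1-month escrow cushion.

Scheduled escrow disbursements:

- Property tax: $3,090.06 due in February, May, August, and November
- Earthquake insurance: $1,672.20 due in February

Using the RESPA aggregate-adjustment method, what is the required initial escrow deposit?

Cushion = 1 × $1,169.37 = $1,169.37
Trial balance (start $0, +$1,169.37 each month, − disbursements):
  Feb: +$1,169.37 − $4,762.26 → -$3,592.89
  Mar: +$1,169.37 → -$2,423.52
  Apr: +$1,169.37 → -$1,254.15
  May: +$1,169.37 − $3,090.06 → -$3,174.84
  Jun: +$1,169.37 → -$2,005.47
  Jul: +$1,169.37 → -$836.10
  Aug: +$1,169.37 − $3,090.06 → -$2,756.79
  Sep: +$1,169.37 → -$1,587.42
  Oct: +$1,169.37 → -$418.05
  Nov: +$1,169.37 − $3,090.06 → -$2,338.74
  Dec: +$1,169.37 → -$1,169.37
  Jan: +$1,169.37 → $0.00
Lowest trial balance = -$3,592.89 (Feb)
Initial deposit = cushion − low point = $1,169.37 − (-$3,592.89) = $4,762.26

$4,762.26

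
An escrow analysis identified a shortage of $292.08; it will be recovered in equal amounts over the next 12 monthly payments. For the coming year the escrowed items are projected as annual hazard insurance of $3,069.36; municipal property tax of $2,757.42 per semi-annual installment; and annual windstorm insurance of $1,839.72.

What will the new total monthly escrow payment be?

$893.00

Hazard insurance = $3,069.36 annually
Municipal property tax = $2,757.42 × 2 = $5,514.84 annually
Windstorm insurance = $1,839.72 annually
Total annual escrow = $10,423.92
Base monthly escrow = $10,423.92 ÷ 12 = $868.66
Shortage per month = $292.08 / 12 = $24.34
New monthly escrow = $868.66 + $24.34 = $893.00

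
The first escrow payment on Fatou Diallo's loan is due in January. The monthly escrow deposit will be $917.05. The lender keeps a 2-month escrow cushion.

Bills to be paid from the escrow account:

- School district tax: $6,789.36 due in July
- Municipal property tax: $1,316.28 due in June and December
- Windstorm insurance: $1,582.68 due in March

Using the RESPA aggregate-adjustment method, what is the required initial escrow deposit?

Cushion = 2 × $917.05 = $1,834.10
Trial balance (start $0, +$917.05 each month, − disbursements):
  Jan: +$917.05 → $917.05
  Feb: +$917.05 → $1,834.10
  Mar: +$917.05 − $1,582.68 → $1,168.47
  Apr: +$917.05 → $2,085.52
  May: +$917.05 → $3,002.57
  Jun: +$917.05 − $1,316.28 → $2,603.34
  Jul: +$917.05 − $6,789.36 → -$3,268.97
  Aug: +$917.05 → -$2,351.92
  Sep: +$917.05 → -$1,434.87
  Oct: +$917.05 → -$517.82
  Nov: +$917.05 → $399.23
  Dec: +$917.05 − $1,316.28 → $0.00
Lowest trial balance = -$3,268.97 (Jul)
Initial deposit = cushion − low point = $1,834.10 − (-$3,268.97) = $5,103.07

$5,103.07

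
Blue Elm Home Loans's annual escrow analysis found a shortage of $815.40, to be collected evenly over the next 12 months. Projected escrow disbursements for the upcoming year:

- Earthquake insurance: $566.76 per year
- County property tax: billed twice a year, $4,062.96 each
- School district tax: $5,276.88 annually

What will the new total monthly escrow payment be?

Earthquake insurance — $566.76 annually
County property tax — $4,062.96 × 2 = $8,125.92 annually
School district tax — $5,276.88 annually
Yearly total = $566.76 + $8,125.92 + $5,276.88 = $13,969.56
Base monthly escrow = $13,969.56 / 12 = $1,164.13
Shortage spread = $815.40 ÷ 12 = $67.95/mo
Adjusted monthly = $1,164.13 + $67.95 = $1,232.08

$1,232.08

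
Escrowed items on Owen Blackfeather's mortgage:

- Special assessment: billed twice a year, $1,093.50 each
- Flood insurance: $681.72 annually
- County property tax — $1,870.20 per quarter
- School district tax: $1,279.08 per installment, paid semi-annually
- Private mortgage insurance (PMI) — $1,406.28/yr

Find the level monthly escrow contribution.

Special assessment = $1,093.50 × 2 = $2,187.00/yr
Flood insurance = $681.72/yr
County property tax = $1,870.20 × 4 = $7,480.80/yr
School district tax = $1,279.08 × 2 = $2,558.16/yr
Private mortgage insurance (PMI) = $1,406.28/yr
Total per year = $2,187.00 + $681.72 + $7,480.80 + $2,558.16 + $1,406.28 = $14,313.96
Monthly escrow = $14,313.96 / 12 = $1,192.83

$1,192.83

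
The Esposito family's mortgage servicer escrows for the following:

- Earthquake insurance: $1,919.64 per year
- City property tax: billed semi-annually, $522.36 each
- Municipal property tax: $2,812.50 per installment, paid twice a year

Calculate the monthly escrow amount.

Earthquake insurance: $1,919.64
City property tax: $522.36 × 2 = $1,044.72
Municipal property tax: $2,812.50 × 2 = $5,625.00
Total annual escrow = $8,589.36
Monthly escrow = $8,589.36 ÷ 12 = $715.78

$715.78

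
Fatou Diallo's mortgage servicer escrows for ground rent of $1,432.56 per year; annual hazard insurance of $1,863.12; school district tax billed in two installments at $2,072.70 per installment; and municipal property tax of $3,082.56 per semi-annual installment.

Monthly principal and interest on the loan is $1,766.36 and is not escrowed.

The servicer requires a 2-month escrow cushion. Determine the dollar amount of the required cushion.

Ground rent = $1,432.56 annually
Hazard insurance = $1,863.12 annually
School district tax = $2,072.70 × 2 = $4,145.40 annually
Municipal property tax = $3,082.56 × 2 = $6,165.12 annually
Total per year = $13,606.20
Per month = $13,606.20 / 12 = $1,133.85
Reserve = 2 × $1,133.85 = $2,267.70

$2,267.70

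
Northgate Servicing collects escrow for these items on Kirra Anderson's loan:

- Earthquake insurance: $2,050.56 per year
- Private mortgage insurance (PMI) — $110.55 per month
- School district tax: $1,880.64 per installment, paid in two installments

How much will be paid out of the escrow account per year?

Earthquake insurance — $2,050.56
Private mortgage insurance (PMI) — $110.55 × 12 = $1,326.60
School district tax — $1,880.64 × 2 = $3,761.28
Yearly total = $7,138.44

$7,138.44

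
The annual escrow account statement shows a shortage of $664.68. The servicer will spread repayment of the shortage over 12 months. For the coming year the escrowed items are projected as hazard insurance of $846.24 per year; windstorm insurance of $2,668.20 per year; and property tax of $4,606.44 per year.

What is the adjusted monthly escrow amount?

$732.13

Hazard insurance: $846.24/yr
Windstorm insurance: $2,668.20/yr
Property tax: $4,606.44/yr
Total per year = $8,120.88
Monthly = $8,120.88 ÷ 12 = $676.74
Shortage spread = $664.68 / 12 = $55.39/mo
New monthly escrow = $676.74 + $55.39 = $732.13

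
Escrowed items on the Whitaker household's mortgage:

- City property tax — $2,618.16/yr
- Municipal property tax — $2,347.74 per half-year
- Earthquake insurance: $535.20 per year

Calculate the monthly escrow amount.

$654.07

City property tax: $2,618.16 annually
Municipal property tax: $2,347.74 × 2 = $4,695.48 annually
Earthquake insurance: $535.20 annually
Total per year = $2,618.16 + $4,695.48 + $535.20 = $7,848.84
Per month = $7,848.84 / 12 = $654.07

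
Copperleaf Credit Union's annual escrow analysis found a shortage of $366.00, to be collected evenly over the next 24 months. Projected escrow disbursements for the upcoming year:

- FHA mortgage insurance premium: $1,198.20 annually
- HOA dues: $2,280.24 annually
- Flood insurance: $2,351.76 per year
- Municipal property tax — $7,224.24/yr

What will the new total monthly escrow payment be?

$1,103.12

FHA mortgage insurance premium: $1,198.20 per year
HOA dues: $2,280.24 per year
Flood insurance: $2,351.76 per year
Municipal property tax: $7,224.24 per year
Total per year = $1,198.20 + $2,280.24 + $2,351.76 + $7,224.24 = $13,054.44
Base monthly escrow = $13,054.44 / 12 = $1,087.87
Monthly shortage recovery: $366.00 / 24 = $15.25
New monthly escrow = $1,087.87 + $15.25 = $1,103.12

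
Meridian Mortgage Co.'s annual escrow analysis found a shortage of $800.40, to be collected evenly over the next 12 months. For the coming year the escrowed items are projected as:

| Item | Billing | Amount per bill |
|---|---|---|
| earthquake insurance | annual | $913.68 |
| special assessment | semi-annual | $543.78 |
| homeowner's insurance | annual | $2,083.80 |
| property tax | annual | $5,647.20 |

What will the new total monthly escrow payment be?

Earthquake insurance — $913.68 annually
Special assessment — $543.78 × 2 = $1,087.56 annually
Homeowner's insurance — $2,083.80 annually
Property tax — $5,647.20 annually
Annual escrow total = $913.68 + $1,087.56 + $2,083.80 + $5,647.20 = $9,732.24
Per month = $9,732.24 ÷ 12 = $811.02
Shortage spread = $800.40 / 12 = $66.70/mo
Adjusted monthly = $811.02 + $66.70 = $877.72

$877.72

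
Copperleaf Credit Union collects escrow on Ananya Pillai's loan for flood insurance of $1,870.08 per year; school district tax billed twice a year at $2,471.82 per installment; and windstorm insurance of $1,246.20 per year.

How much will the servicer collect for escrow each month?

Flood insurance — $1,870.08/yr
School district tax — $2,471.82 × 2 = $4,943.64/yr
Windstorm insurance — $1,246.20/yr
Combined annual = $8,059.92
Monthly = $8,059.92 ÷ 12 = $671.66

$671.66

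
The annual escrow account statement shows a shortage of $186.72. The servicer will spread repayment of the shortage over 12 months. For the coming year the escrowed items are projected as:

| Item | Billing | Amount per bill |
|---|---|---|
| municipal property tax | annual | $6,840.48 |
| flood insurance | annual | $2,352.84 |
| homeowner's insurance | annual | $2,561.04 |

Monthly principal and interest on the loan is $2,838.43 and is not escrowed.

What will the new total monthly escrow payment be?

Municipal property tax: $6,840.48 annually
Flood insurance: $2,352.84 annually
Homeowner's insurance: $2,561.04 annually
Total per year = $6,840.48 + $2,352.84 + $2,561.04 = $11,754.36
Base monthly escrow = $11,754.36 ÷ 12 = $979.53
Shortage per month = $186.72 ÷ 12 = $15.56
New monthly escrow = $979.53 + $15.56 = $995.09

$995.09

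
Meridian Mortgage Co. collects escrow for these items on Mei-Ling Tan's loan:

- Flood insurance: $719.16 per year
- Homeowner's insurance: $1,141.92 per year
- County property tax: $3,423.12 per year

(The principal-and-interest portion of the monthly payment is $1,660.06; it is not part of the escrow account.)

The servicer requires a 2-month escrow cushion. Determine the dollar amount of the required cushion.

Flood insurance: $719.16 annually
Homeowner's insurance: $1,141.92 annually
County property tax: $3,423.12 annually
Combined annual = $719.16 + $1,141.92 + $3,423.12 = $5,284.20
Base monthly escrow = $5,284.20 ÷ 12 = $440.35
Cushion = 2 × $440.35 = $880.70

$880.70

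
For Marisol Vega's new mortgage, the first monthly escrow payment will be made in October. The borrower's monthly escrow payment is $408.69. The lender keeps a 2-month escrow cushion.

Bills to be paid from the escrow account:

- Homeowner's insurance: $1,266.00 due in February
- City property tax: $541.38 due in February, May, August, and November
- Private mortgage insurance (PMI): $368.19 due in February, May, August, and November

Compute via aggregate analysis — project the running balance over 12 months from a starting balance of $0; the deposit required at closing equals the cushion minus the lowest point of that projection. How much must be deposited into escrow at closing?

Cushion = 2 × $408.69 = $817.38
Trial balance (start $0, +$408.69 each month, − disbursements):
  Oct: +$408.69 → $408.69
  Nov: +$408.69 − $909.57 → -$92.19
  Dec: +$408.69 → $316.50
  Jan: +$408.69 → $725.19
  Feb: +$408.69 − $2,175.57 → -$1,041.69
  Mar: +$408.69 → -$633.00
  Apr: +$408.69 → -$224.31
  May: +$408.69 − $909.57 → -$725.19
  Jun: +$408.69 → -$316.50
  Jul: +$408.69 → $92.19
  Aug: +$408.69 − $909.57 → -$408.69
  Sep: +$408.69 → $0.00
Lowest trial balance = -$1,041.69 (Feb)
Initial deposit = cushion − low point = $817.38 − (-$1,041.69) = $1,859.07

$1,859.07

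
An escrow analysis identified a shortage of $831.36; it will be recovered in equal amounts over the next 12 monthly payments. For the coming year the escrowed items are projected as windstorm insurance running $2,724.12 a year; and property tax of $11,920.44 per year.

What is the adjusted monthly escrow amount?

$1,289.66

Windstorm insurance — $2,724.12 annually
Property tax — $11,920.44 annually
Annual escrow total = $14,644.56
Monthly escrow = $14,644.56 ÷ 12 = $1,220.38
Monthly shortage recovery: $831.36 ÷ 12 = $69.28
Adjusted monthly = $1,220.38 + $69.28 = $1,289.66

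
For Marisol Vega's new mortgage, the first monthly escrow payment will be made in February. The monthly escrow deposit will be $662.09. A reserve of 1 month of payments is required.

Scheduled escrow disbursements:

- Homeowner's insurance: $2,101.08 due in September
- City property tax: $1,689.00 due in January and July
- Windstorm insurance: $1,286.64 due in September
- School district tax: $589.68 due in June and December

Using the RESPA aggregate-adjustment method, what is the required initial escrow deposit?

$1,031.77

Cushion = 1 × $662.09 = $662.09
Trial balance (start $0, +$662.09 each month, − disbursements):
  Feb: +$662.09 → $662.09
  Mar: +$662.09 → $1,324.18
  Apr: +$662.09 → $1,986.27
  May: +$662.09 → $2,648.36
  Jun: +$662.09 − $589.68 → $2,720.77
  Jul: +$662.09 − $1,689.00 → $1,693.86
  Aug: +$662.09 → $2,355.95
  Sep: +$662.09 − $3,387.72 → -$369.68
  Oct: +$662.09 → $292.41
  Nov: +$662.09 → $954.50
  Dec: +$662.09 − $589.68 → $1,026.91
  Jan: +$662.09 − $1,689.00 → $0.00
Lowest trial balance = -$369.68 (Sep)
Initial deposit = cushion − low point = $662.09 − (-$369.68) = $1,031.77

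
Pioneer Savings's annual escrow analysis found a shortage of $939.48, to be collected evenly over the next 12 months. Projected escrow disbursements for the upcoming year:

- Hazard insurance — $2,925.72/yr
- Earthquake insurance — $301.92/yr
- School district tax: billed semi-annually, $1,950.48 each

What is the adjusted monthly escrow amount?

Hazard insurance — $2,925.72/yr
Earthquake insurance — $301.92/yr
School district tax — $1,950.48 × 2 = $3,900.96/yr
Combined annual = $2,925.72 + $301.92 + $3,900.96 = $7,128.60
Base monthly escrow = $7,128.60 ÷ 12 = $594.05
Shortage spread = $939.48 ÷ 12 = $78.29/mo
New monthly escrow = $594.05 + $78.29 = $672.34

$672.34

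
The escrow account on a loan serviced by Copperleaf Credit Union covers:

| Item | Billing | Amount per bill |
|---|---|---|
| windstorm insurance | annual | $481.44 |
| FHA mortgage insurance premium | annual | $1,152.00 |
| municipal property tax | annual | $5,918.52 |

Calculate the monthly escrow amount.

$629.33

Windstorm insurance = $481.44/yr
FHA mortgage insurance premium = $1,152.00/yr
Municipal property tax = $5,918.52/yr
Annual escrow total = $481.44 + $1,152.00 + $5,918.52 = $7,551.96
Base monthly escrow = $7,551.96 / 12 = $629.33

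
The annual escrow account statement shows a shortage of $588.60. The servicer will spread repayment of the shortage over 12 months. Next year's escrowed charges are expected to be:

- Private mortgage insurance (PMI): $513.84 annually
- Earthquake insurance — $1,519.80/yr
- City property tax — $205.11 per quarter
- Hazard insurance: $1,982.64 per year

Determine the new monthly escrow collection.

Private mortgage insurance (PMI) — $513.84 annually
Earthquake insurance — $1,519.80 annually
City property tax — $205.11 × 4 = $820.44 annually
Hazard insurance — $1,982.64 annually
Annual escrow total = $513.84 + $1,519.80 + $820.44 + $1,982.64 = $4,836.72
Monthly escrow = $4,836.72 / 12 = $403.06
Shortage per month = $588.60 ÷ 12 = $49.05
Adjusted monthly = $403.06 + $49.05 = $452.11

$452.11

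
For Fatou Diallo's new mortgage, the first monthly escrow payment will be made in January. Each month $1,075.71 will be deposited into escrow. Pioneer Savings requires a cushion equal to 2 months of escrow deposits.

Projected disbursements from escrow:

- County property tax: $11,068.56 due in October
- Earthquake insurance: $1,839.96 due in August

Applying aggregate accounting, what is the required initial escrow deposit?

$4,302.84

Cushion = 2 × $1,075.71 = $2,151.42
Trial balance (start $0, +$1,075.71 each month, − disbursements):
  Jan: +$1,075.71 → $1,075.71
  Feb: +$1,075.71 → $2,151.42
  Mar: +$1,075.71 → $3,227.13
  Apr: +$1,075.71 → $4,302.84
  May: +$1,075.71 → $5,378.55
  Jun: +$1,075.71 → $6,454.26
  Jul: +$1,075.71 → $7,529.97
  Aug: +$1,075.71 − $1,839.96 → $6,765.72
  Sep: +$1,075.71 → $7,841.43
  Oct: +$1,075.71 − $11,068.56 → -$2,151.42
  Nov: +$1,075.71 → -$1,075.71
  Dec: +$1,075.71 → $0.00
Lowest trial balance = -$2,151.42 (Oct)
Initial deposit = cushion − low point = $2,151.42 − (-$2,151.42) = $4,302.84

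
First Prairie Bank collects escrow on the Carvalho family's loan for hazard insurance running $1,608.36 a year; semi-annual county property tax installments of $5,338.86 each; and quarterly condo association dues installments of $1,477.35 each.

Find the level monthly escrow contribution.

Hazard insurance: $1,608.36/yr
County property tax: $5,338.86 × 2 = $10,677.72/yr
Condo association dues: $1,477.35 × 4 = $5,909.40/yr
Yearly total = $1,608.36 + $10,677.72 + $5,909.40 = $18,195.48
Per month = $18,195.48 / 12 = $1,516.29

$1,516.29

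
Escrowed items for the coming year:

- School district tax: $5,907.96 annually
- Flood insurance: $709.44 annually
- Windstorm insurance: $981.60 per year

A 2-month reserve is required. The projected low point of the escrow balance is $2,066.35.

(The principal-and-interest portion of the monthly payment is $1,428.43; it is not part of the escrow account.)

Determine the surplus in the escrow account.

$799.85

School district tax = $5,907.96/yr
Flood insurance = $709.44/yr
Windstorm insurance = $981.60/yr
Yearly total = $7,599.00
Base monthly escrow = $7,599.00 / 12 = $633.25
Cushion = 2 × $633.25 = $1,266.50
Excess over cushion: $2,066.35 − $1,266.50 = $799.85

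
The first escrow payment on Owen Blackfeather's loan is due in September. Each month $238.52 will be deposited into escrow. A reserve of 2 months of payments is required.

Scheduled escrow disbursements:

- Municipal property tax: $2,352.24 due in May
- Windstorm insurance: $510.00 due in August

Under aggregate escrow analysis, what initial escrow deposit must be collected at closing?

$682.60

Cushion = 2 × $238.52 = $477.04
Trial balance (start $0, +$238.52 each month, − disbursements):
  Sep: +$238.52 → $238.52
  Oct: +$238.52 → $477.04
  Nov: +$238.52 → $715.56
  Dec: +$238.52 → $954.08
  Jan: +$238.52 → $1,192.60
  Feb: +$238.52 → $1,431.12
  Mar: +$238.52 → $1,669.64
  Apr: +$238.52 → $1,908.16
  May: +$238.52 − $2,352.24 → -$205.56
  Jun: +$238.52 → $32.96
  Jul: +$238.52 → $271.48
  Aug: +$238.52 − $510.00 → $0.00
Lowest trial balance = -$205.56 (May)
Initial deposit = cushion − low point = $477.04 − (-$205.56) = $682.60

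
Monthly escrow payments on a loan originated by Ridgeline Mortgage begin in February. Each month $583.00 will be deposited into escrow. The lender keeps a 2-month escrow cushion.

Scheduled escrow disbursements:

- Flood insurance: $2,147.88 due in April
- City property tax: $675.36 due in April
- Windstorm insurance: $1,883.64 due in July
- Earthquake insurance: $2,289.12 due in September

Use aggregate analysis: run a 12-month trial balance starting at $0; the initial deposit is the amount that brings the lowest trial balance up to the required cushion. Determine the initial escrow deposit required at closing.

$3,498.00

Cushion = 2 × $583.00 = $1,166.00
Trial balance (start $0, +$583.00 each month, − disbursements):
  Feb: +$583.00 → $583.00
  Mar: +$583.00 → $1,166.00
  Apr: +$583.00 − $2,823.24 → -$1,074.24
  May: +$583.00 → -$491.24
  Jun: +$583.00 → $91.76
  Jul: +$583.00 − $1,883.64 → -$1,208.88
  Aug: +$583.00 → -$625.88
  Sep: +$583.00 − $2,289.12 → -$2,332.00
  Oct: +$583.00 → -$1,749.00
  Nov: +$583.00 → -$1,166.00
  Dec: +$583.00 → -$583.00
  Jan: +$583.00 → $0.00
Lowest trial balance = -$2,332.00 (Sep)
Initial deposit = cushion − low point = $1,166.00 − (-$2,332.00) = $3,498.00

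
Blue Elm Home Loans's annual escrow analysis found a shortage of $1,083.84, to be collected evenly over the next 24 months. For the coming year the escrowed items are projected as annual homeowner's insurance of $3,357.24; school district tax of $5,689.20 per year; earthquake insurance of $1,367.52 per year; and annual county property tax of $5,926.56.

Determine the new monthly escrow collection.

Homeowner's insurance = $3,357.24 annually
School district tax = $5,689.20 annually
Earthquake insurance = $1,367.52 annually
County property tax = $5,926.56 annually
Total per year = $3,357.24 + $5,689.20 + $1,367.52 + $5,926.56 = $16,340.52
Monthly escrow = $16,340.52 ÷ 12 = $1,361.71
Shortage per month = $1,083.84 / 24 = $45.16
New monthly escrow = $1,361.71 + $45.16 = $1,406.87

$1,406.87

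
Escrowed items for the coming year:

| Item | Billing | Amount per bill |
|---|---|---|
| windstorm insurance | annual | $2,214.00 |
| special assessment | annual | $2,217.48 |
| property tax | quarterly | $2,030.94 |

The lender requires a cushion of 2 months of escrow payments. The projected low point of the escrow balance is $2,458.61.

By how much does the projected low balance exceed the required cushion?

$366.07

Windstorm insurance: $2,214.00/yr
Special assessment: $2,217.48/yr
Property tax: $2,030.94 × 4 = $8,123.76/yr
Total annual escrow = $12,555.24
Base monthly escrow = $12,555.24 / 12 = $1,046.27
Required reserve = 2 × $1,046.27 = $2,092.54
Surplus = $2,458.61 − $2,092.54 = $366.07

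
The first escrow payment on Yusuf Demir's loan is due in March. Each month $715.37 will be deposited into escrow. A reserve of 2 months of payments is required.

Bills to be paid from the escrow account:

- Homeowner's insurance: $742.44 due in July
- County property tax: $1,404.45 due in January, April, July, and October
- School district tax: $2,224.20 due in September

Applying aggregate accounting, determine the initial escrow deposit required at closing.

Cushion = 2 × $715.37 = $1,430.74
Trial balance (start $0, +$715.37 each month, − disbursements):
  Mar: +$715.37 → $715.37
  Apr: +$715.37 − $1,404.45 → $26.29
  May: +$715.37 → $741.66
  Jun: +$715.37 → $1,457.03
  Jul: +$715.37 − $2,146.89 → $25.51
  Aug: +$715.37 → $740.88
  Sep: +$715.37 − $2,224.20 → -$767.95
  Oct: +$715.37 − $1,404.45 → -$1,457.03
  Nov: +$715.37 → -$741.66
  Dec: +$715.37 → -$26.29
  Jan: +$715.37 − $1,404.45 → -$715.37
  Feb: +$715.37 → $0.00
Lowest trial balance = -$1,457.03 (Oct)
Initial deposit = cushion − low point = $1,430.74 − (-$1,457.03) = $2,887.77

$2,887.77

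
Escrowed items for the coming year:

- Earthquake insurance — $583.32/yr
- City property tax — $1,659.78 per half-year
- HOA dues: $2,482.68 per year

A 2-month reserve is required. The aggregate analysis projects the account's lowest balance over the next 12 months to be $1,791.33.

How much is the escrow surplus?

$727.07

Earthquake insurance — $583.32/yr
City property tax — $1,659.78 × 2 = $3,319.56/yr
HOA dues — $2,482.68/yr
Total per year = $6,385.56
Monthly = $6,385.56 ÷ 12 = $532.13
Cushion = 2 × $532.13 = $1,064.26
Excess over cushion: $1,791.33 − $1,064.26 = $727.07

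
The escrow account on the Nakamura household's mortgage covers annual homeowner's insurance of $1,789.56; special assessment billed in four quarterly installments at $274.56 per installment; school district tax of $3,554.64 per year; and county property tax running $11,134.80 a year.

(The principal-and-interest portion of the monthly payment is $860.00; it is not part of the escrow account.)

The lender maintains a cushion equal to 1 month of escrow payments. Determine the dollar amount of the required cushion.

$1,464.77

Homeowner's insurance — $1,789.56 per year
Special assessment — $274.56 × 4 = $1,098.24 per year
School district tax — $3,554.64 per year
County property tax — $11,134.80 per year
Total annual escrow = $17,577.24
Monthly escrow = $17,577.24 / 12 = $1,464.77
Cushion = 1 × $1,464.77 = $1,464.77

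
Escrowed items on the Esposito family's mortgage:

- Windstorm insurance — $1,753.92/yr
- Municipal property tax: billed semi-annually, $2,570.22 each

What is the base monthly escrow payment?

$574.53

Windstorm insurance — $1,753.92 annually
Municipal property tax — $2,570.22 × 2 = $5,140.44 annually
Annual escrow total = $1,753.92 + $5,140.44 = $6,894.36
Monthly escrow = $6,894.36 ÷ 12 = $574.53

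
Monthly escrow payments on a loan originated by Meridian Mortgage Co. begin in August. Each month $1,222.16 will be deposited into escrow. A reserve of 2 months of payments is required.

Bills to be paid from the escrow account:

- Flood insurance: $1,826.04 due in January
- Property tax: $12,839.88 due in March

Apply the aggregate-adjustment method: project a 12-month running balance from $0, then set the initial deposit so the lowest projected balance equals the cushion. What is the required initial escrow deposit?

Cushion = 2 × $1,222.16 = $2,444.32
Trial balance (start $0, +$1,222.16 each month, − disbursements):
  Aug: +$1,222.16 → $1,222.16
  Sep: +$1,222.16 → $2,444.32
  Oct: +$1,222.16 → $3,666.48
  Nov: +$1,222.16 → $4,888.64
  Dec: +$1,222.16 → $6,110.80
  Jan: +$1,222.16 − $1,826.04 → $5,506.92
  Feb: +$1,222.16 → $6,729.08
  Mar: +$1,222.16 − $12,839.88 → -$4,888.64
  Apr: +$1,222.16 → -$3,666.48
  May: +$1,222.16 → -$2,444.32
  Jun: +$1,222.16 → -$1,222.16
  Jul: +$1,222.16 → $0.00
Lowest trial balance = -$4,888.64 (Mar)
Initial deposit = cushion − low point = $2,444.32 − (-$4,888.64) = $7,332.96

$7,332.96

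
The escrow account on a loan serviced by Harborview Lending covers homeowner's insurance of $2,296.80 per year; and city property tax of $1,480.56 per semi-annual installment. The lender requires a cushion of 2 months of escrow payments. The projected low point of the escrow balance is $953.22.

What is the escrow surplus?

Homeowner's insurance — $2,296.80/yr
City property tax — $1,480.56 × 2 = $2,961.12/yr
Total annual escrow = $5,257.92
Per month = $5,257.92 / 12 = $438.16
Required cushion = 2 × $438.16 = $876.32
Excess over cushion: $953.22 − $876.32 = $76.90

$76.90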